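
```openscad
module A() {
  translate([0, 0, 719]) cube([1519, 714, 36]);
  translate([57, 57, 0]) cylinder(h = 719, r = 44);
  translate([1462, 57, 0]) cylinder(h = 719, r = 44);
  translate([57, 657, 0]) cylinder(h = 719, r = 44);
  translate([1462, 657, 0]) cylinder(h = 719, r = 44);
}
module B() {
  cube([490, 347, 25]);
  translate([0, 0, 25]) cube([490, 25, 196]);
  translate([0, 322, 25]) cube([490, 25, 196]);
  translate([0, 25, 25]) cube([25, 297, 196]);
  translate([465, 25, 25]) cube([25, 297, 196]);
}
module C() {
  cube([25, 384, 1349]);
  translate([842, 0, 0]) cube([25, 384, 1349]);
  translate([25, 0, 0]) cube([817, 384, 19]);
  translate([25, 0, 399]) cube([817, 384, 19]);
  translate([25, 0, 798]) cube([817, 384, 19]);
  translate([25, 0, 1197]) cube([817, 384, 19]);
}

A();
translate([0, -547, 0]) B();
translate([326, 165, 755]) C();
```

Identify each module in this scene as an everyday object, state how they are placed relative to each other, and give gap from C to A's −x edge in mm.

The bookshelf's min-x is at 326; the table's min-x is 0; gap = 326 mm.

A is a table. B is an open box. C is a bookshelf. The open box is on the floor beside the table on its −y side. The bookshelf is on top of the table, centred. The gap from the bookshelf to the table's −x edge is 326 mm.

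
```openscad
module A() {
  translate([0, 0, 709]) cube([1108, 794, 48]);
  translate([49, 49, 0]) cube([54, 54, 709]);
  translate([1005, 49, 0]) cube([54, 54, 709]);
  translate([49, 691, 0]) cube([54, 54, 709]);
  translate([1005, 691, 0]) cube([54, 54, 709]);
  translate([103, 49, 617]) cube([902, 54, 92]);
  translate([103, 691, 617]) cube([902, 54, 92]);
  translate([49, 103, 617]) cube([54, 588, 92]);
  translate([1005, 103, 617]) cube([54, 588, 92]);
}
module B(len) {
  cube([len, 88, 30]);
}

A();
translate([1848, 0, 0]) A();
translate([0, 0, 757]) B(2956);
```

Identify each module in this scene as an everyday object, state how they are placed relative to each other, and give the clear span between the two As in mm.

Second table starts at x = 1848; first ends at x = 1108; clear span = 1848 − 1108 = 740 mm.

A is a table. B is a beam. A beam spans the tops of two tables. The clear span between the two tables is 740 mm.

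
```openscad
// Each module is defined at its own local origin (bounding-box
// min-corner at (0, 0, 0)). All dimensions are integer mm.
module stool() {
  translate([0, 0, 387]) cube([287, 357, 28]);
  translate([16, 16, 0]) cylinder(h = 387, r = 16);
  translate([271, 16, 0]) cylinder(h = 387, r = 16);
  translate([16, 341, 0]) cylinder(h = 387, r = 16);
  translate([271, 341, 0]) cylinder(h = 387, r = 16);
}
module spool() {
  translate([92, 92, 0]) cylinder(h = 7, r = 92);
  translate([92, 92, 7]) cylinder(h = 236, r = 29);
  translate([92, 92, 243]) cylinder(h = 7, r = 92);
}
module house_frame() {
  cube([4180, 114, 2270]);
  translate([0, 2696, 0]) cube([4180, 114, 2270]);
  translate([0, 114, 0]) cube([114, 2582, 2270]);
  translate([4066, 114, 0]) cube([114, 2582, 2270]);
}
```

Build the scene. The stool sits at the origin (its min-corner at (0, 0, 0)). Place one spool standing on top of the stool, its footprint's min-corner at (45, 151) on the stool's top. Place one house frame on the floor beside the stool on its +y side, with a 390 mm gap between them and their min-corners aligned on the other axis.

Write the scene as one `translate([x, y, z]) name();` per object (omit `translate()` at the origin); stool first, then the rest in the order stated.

stool();
translate([45, 151, 415]) spool();
translate([0, 747, 0]) house_frame();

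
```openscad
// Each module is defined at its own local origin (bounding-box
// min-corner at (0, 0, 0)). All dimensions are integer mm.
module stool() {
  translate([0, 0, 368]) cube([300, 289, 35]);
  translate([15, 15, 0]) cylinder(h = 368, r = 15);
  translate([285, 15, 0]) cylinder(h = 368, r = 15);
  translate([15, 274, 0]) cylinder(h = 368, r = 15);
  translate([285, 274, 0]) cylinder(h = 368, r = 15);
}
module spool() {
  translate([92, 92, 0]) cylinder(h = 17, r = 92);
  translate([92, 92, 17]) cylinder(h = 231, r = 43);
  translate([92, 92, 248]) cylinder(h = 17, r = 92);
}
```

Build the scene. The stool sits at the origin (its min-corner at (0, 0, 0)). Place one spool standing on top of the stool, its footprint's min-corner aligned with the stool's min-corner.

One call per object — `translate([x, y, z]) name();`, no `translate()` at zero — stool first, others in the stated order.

stool();
translate([0, 0, 403]) spool();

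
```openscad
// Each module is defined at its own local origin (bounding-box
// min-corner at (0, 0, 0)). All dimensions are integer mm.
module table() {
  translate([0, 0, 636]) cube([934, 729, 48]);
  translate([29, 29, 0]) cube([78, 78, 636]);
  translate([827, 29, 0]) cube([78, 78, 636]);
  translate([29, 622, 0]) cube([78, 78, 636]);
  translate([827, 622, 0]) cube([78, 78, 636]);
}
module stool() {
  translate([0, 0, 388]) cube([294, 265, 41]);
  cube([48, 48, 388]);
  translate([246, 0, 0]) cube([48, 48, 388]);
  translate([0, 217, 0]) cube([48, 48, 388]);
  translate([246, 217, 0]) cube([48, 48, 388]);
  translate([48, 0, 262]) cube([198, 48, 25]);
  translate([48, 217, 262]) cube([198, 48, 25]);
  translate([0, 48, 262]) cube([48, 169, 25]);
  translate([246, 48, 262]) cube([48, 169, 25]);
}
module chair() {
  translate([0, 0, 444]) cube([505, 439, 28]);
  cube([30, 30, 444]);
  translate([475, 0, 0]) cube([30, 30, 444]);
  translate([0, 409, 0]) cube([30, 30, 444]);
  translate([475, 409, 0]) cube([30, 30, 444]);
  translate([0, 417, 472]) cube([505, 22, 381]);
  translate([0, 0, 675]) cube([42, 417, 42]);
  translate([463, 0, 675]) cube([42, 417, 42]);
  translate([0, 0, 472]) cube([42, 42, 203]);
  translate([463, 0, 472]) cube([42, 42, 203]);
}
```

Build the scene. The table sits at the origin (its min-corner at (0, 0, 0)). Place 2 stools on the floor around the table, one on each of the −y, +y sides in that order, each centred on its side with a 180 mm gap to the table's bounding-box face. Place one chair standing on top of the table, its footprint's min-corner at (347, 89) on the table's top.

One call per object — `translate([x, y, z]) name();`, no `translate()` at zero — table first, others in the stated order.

table();
translate([320, -445, 0]) stool();
translate([320, 909, 0]) stool();
translate([347, 89, 684]) chair();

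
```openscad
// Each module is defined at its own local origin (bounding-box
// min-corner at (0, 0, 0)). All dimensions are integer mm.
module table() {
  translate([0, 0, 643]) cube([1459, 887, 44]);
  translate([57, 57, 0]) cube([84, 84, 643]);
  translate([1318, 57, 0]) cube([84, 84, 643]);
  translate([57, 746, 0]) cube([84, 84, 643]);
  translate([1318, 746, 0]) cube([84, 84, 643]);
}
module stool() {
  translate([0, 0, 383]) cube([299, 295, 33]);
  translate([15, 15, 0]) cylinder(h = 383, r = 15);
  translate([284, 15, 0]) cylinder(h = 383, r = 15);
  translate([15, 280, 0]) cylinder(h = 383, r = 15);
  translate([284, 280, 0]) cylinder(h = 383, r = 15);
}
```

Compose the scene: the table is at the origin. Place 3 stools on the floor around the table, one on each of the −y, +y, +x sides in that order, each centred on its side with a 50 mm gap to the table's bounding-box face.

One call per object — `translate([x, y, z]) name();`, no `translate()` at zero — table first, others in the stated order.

table();
translate([580, -345, 0]) stool();
translate([580, 937, 0]) stool();
translate([1509, 296, 0]) stool();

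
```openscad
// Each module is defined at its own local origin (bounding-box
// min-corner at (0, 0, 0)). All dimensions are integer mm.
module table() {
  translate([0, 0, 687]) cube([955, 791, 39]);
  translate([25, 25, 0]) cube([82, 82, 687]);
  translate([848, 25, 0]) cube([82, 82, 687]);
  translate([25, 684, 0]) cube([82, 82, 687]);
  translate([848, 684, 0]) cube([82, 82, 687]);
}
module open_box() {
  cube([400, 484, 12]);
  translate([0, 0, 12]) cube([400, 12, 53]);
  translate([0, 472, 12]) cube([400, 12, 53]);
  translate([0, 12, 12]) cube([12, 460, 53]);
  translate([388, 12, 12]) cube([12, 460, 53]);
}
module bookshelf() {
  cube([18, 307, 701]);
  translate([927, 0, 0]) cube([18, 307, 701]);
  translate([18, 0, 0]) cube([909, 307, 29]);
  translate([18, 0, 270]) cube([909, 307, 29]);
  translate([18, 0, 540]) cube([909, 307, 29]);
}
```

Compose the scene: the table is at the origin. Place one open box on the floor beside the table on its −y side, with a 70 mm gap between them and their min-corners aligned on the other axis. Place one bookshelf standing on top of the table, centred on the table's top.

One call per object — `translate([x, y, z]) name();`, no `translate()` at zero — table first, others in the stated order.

table();
translate([0, -554, 0]) open_box();
translate([5, 242, 726]) bookshelf();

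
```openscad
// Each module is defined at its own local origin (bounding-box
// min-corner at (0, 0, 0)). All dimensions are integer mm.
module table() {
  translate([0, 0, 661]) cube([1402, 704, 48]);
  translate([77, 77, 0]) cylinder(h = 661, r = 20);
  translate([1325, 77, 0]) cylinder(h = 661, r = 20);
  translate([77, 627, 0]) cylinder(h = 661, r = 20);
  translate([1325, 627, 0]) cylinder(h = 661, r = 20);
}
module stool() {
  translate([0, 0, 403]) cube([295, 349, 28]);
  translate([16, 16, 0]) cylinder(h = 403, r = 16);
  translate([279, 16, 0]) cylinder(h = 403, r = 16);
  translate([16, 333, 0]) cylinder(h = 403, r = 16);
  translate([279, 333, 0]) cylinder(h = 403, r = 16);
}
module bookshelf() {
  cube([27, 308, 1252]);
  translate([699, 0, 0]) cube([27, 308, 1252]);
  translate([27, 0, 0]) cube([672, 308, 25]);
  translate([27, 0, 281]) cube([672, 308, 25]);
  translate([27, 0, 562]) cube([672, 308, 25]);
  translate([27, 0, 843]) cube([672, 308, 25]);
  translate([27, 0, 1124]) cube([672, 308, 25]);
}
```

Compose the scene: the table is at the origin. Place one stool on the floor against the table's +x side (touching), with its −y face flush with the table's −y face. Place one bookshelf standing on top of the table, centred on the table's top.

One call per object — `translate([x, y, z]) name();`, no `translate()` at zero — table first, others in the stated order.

table();
translate([1402, 0, 0]) stool();
translate([338, 198, 709]) bookshelf();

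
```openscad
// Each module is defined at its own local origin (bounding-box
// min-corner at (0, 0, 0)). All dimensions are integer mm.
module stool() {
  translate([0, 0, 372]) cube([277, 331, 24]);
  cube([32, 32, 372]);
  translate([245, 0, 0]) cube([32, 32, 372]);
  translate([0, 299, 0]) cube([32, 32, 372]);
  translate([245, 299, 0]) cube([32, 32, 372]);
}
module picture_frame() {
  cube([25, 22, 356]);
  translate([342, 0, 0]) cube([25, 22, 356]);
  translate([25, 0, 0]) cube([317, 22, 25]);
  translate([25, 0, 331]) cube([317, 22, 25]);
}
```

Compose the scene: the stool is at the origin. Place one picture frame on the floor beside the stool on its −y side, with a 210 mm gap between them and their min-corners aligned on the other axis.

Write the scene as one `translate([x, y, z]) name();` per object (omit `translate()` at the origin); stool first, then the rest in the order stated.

stool();
translate([0, -232, 0]) picture_frame();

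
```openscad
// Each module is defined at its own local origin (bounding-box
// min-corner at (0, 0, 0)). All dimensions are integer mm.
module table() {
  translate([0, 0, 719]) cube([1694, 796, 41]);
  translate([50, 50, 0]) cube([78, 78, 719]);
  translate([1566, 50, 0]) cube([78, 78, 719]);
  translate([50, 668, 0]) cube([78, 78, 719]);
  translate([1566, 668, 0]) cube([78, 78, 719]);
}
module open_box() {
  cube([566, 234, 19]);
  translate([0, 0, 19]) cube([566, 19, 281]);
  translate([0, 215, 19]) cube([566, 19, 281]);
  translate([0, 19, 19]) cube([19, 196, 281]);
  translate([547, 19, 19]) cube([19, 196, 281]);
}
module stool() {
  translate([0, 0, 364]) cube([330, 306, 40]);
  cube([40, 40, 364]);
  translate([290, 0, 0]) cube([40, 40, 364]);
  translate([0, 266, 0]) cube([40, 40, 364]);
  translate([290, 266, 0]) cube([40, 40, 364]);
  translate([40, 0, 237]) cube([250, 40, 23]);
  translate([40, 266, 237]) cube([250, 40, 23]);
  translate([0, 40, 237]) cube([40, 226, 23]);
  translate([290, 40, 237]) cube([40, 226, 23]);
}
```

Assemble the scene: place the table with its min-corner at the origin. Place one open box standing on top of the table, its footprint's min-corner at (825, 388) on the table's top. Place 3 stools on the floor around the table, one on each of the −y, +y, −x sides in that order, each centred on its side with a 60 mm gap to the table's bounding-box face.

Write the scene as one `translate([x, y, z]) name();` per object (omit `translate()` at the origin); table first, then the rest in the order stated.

table();
translate([825, 388, 760]) open_box();
translate([682, -366, 0]) stool();
translate([682, 856, 0]) stool();
translate([-390, 245, 0]) stool();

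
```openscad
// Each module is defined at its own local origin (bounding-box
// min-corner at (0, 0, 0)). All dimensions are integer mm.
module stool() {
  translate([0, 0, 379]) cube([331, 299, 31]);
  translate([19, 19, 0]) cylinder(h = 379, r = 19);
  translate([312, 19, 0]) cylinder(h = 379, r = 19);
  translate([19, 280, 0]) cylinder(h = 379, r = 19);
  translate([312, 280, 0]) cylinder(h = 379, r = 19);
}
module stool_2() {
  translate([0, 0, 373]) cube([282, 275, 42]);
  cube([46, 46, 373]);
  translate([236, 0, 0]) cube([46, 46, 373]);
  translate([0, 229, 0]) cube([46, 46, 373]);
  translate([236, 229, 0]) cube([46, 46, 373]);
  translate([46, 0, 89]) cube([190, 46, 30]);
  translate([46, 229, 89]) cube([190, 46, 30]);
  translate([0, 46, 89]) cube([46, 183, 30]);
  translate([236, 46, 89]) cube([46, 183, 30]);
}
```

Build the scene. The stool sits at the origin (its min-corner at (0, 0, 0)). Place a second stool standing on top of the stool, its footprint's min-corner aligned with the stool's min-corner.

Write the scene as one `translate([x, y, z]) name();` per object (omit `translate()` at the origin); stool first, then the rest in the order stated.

stool();
translate([0, 0, 410]) stool_2();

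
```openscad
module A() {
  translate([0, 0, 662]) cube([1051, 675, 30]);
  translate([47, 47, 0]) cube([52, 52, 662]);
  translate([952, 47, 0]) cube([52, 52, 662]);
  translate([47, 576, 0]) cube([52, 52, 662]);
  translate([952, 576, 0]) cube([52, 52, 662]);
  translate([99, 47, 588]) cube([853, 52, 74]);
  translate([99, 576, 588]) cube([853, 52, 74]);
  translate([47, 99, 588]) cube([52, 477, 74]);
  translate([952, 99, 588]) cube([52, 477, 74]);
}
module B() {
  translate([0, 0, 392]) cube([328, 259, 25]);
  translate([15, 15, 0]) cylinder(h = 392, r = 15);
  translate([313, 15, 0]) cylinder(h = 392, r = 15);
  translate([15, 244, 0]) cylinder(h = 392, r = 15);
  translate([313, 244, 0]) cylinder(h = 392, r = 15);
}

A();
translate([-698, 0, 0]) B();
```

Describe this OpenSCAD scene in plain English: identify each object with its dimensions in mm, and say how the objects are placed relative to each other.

A is a rectangular dining table. The top is 1051×675×30 mm with its upper surface at z = 692 mm. It stands on four 52×52 mm square legs, each inset 47 mm from the nearest pair of top edges, running from the floor to the underside of the top. Four apron rails, 52 mm thick and 74 mm tall, run between adjacent legs with their top edges flush with the underside of the top and their outer faces flush with the legs' outer faces.

B is a four-legged stool. The seat is a 328×259×25 mm slab whose top surface is at z = 417 mm; four round legs, each 30 mm in diameter, run from the floor (z = 0) to the underside of the seat, each leg's axis is inset half a diameter from the nearest pair of seat edges (so the leg's bounding box is flush with the corner).

The stool is on the floor beside the table on its −x side.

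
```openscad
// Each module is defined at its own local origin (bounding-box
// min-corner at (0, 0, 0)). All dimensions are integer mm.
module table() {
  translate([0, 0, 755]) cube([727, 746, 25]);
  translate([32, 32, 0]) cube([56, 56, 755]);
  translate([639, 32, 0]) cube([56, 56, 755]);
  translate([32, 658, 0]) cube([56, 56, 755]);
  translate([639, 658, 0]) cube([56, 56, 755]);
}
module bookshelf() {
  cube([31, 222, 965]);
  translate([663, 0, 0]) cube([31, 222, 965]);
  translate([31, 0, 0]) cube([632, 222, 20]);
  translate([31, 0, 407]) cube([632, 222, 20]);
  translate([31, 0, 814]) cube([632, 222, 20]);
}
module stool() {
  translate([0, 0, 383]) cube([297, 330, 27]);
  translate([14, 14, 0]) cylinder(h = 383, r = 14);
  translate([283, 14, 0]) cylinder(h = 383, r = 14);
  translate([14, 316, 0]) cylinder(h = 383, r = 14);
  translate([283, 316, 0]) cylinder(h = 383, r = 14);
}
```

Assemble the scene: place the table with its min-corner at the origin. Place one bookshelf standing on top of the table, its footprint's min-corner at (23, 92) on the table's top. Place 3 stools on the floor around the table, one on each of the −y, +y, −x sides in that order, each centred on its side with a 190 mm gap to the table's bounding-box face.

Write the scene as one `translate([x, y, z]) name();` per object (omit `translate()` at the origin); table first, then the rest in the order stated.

table();
translate([23, 92, 780]) bookshelf();
translate([215, -520, 0]) stool();
translate([215, 936, 0]) stool();
translate([-487, 208, 0]) stool();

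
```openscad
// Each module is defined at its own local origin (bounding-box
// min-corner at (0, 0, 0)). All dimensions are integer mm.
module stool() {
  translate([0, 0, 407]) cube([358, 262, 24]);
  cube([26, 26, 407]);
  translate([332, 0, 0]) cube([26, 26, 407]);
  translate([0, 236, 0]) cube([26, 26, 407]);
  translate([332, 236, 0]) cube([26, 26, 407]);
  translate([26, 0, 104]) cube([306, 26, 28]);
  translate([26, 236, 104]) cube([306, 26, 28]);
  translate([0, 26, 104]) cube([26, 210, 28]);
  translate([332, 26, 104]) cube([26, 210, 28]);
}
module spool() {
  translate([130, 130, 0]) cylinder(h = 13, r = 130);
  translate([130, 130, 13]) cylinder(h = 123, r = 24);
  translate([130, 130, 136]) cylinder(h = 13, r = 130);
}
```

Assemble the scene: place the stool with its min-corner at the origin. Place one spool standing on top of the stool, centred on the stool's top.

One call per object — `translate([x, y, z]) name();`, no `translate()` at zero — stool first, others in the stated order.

stool();
translate([49, 1, 431]) spool();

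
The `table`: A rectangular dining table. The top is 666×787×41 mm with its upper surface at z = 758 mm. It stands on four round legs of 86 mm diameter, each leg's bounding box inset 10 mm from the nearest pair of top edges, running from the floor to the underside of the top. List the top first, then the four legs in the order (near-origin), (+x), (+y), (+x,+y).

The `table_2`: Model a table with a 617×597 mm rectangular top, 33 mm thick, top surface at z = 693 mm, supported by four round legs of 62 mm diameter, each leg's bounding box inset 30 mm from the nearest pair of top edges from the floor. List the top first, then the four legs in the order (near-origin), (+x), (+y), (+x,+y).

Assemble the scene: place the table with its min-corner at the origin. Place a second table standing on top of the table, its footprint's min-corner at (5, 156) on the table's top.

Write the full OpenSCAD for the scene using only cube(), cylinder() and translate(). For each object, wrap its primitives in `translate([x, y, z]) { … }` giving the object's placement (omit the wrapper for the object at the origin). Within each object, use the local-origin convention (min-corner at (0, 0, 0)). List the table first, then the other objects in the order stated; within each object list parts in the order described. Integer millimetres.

translate([0, 0, 717]) cube([666, 787, 41]);
translate([53, 53, 0]) cylinder(h = 717, r = 43);
translate([613, 53, 0]) cylinder(h = 717, r = 43);
translate([53, 734, 0]) cylinder(h = 717, r = 43);
translate([613, 734, 0]) cylinder(h = 717, r = 43);
translate([5, 156, 758]) {
  translate([0, 0, 660]) cube([617, 597, 33]);
  translate([61, 61, 0]) cylinder(h = 660, r = 31);
  translate([556, 61, 0]) cylinder(h = 660, r = 31);
  translate([61, 536, 0]) cylinder(h = 660, r = 31);
  translate([556, 536, 0]) cylinder(h = 660, r = 31);
}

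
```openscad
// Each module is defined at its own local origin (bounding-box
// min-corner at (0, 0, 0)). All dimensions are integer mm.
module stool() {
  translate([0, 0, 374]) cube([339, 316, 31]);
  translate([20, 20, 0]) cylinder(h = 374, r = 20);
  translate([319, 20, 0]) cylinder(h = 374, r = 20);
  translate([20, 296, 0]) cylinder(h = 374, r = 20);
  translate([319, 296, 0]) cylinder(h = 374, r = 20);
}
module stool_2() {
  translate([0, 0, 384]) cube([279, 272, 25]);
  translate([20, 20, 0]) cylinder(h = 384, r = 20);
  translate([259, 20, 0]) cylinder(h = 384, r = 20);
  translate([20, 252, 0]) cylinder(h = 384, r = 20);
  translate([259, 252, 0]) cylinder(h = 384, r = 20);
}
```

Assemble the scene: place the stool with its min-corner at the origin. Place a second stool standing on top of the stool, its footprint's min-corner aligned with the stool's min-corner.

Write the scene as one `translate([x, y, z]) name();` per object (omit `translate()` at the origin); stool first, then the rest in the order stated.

stool();
translate([0, 0, 405]) stool_2();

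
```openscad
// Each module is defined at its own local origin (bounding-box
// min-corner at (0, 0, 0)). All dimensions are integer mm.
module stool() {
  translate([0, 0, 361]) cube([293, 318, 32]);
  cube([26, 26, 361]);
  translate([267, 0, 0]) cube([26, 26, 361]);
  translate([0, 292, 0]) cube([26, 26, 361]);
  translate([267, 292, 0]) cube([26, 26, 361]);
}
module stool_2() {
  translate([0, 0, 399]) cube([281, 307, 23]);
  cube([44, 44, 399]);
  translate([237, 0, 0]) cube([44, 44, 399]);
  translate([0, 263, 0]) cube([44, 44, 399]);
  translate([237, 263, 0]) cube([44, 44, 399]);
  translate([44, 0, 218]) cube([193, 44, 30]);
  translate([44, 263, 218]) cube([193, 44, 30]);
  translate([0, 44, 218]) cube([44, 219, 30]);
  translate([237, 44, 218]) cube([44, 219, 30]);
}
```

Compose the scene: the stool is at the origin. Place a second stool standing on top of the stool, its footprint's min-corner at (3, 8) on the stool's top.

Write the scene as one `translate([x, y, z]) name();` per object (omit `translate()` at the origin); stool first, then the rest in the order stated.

stool();
translate([3, 8, 393]) stool_2();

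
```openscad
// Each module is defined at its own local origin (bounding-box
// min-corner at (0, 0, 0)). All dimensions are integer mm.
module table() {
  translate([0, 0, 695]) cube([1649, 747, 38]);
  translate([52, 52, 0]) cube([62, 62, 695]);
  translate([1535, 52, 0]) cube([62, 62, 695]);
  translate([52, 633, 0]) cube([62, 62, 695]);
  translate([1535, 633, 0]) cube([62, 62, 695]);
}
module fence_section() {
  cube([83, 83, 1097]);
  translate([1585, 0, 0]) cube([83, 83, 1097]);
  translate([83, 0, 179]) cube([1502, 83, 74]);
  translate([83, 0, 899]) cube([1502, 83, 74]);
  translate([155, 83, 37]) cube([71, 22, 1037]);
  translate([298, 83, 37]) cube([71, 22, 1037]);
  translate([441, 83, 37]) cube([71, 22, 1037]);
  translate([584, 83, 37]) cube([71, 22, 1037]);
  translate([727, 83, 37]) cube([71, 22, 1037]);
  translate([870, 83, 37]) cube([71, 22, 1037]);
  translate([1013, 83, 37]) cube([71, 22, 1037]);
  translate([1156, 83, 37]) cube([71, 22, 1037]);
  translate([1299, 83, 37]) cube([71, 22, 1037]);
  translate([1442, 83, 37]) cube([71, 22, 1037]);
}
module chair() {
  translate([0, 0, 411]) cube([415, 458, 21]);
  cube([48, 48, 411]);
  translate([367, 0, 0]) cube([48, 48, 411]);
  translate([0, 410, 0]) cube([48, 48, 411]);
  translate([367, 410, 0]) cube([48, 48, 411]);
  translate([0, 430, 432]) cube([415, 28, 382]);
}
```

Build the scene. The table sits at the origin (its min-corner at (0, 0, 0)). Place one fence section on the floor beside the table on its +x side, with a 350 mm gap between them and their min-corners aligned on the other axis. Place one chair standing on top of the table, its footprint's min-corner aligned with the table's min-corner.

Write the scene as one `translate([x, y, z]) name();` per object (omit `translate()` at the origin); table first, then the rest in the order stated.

table();
translate([1999, 0, 0]) fence_section();
translate([0, 0, 733]) chair();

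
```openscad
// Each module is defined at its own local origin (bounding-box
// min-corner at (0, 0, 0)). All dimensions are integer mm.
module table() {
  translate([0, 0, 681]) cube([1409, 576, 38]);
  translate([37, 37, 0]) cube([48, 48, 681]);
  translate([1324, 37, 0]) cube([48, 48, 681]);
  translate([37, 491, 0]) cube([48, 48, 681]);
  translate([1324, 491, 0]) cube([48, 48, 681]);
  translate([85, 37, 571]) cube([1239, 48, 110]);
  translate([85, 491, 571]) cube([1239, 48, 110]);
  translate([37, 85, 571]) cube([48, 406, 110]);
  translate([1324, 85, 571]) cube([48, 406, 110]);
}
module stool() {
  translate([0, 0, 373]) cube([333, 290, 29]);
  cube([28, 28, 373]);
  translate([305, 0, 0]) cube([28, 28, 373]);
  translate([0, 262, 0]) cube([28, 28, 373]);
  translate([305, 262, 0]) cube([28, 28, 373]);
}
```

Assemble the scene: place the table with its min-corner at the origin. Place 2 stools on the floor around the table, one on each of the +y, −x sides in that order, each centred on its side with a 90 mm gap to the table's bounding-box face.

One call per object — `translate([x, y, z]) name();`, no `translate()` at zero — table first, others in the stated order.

table();
translate([538, 666, 0]) stool();
translate([-423, 143, 0]) stool();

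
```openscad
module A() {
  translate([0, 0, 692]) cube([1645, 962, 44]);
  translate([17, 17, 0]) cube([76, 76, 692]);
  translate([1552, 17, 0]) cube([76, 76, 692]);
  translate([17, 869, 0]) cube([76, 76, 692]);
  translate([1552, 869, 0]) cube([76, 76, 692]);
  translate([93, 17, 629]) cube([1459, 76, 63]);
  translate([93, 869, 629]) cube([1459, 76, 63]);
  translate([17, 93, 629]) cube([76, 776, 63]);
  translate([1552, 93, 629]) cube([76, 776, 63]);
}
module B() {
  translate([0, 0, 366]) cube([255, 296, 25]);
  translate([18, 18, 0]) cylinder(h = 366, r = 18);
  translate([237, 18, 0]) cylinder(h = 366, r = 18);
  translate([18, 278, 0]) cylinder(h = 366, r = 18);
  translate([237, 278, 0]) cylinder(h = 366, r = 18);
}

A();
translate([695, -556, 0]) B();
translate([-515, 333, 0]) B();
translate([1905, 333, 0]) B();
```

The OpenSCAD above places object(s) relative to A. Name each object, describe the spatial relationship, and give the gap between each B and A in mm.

Each stool's nearest face is 260 mm from the table's bounding box.

A is a table. B is a stool. Three stools sit around the table at the −y, −x, +x sides. The gap between each stool and the table is 260 mm.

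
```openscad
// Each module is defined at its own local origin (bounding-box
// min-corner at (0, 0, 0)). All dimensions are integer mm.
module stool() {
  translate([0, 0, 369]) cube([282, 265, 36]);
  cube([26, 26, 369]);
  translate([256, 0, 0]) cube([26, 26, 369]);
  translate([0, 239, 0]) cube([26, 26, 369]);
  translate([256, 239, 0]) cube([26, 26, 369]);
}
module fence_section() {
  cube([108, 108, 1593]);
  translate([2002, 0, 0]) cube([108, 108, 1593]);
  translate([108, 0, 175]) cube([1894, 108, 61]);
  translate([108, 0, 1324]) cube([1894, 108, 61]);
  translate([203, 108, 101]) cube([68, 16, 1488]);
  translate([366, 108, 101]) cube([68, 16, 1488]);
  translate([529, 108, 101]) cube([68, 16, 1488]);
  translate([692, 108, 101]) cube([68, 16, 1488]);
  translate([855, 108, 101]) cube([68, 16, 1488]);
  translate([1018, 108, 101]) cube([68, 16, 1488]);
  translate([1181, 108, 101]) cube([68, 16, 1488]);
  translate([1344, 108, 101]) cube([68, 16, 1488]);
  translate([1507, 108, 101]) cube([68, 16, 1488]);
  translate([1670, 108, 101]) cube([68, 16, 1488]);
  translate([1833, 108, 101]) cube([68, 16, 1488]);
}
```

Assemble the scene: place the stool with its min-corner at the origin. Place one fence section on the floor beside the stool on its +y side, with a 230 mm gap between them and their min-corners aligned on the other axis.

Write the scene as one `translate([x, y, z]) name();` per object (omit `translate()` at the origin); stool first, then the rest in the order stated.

stool();
translate([0, 495, 0]) fence_section();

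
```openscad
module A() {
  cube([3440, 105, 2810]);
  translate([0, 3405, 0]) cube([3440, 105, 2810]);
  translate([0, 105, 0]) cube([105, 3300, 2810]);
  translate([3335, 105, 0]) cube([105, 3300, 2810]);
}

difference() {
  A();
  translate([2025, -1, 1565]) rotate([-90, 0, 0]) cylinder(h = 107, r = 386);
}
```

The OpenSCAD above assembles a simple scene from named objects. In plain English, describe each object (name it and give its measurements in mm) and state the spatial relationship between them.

A is a box-shaped house frame (walls only): outside footprint 3440×3510 mm, wall height 2810 mm, wall thickness 105 mm. The two y-facing walls run the full x-width; the two x-facing walls fit between the inner faces of the y-facing walls.

The house frame has a circular hole of radius 386 mm through its front wall, centred at (x = 2025, z = 1565).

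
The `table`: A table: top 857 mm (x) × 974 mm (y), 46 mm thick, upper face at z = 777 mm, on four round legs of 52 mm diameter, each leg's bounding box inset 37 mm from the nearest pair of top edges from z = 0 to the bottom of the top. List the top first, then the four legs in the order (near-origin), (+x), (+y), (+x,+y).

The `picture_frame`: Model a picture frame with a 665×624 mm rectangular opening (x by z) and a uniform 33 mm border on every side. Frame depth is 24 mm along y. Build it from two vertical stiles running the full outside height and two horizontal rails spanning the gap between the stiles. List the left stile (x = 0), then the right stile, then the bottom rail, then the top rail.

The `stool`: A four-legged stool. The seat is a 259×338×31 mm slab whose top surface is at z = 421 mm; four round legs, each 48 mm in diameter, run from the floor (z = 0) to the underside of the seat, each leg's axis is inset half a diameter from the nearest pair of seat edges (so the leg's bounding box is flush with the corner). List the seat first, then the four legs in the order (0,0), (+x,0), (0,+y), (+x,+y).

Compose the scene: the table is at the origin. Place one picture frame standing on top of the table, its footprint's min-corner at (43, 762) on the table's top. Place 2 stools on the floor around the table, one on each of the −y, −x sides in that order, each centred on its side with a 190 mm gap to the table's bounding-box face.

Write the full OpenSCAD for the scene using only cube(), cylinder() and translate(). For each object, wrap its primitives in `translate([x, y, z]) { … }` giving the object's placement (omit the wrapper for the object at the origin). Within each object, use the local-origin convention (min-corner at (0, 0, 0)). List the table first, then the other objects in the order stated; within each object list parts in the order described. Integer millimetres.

translate([0, 0, 731]) cube([857, 974, 46]);
translate([63, 63, 0]) cylinder(h = 731, r = 26);
translate([794, 63, 0]) cylinder(h = 731, r = 26);
translate([63, 911, 0]) cylinder(h = 731, r = 26);
translate([794, 911, 0]) cylinder(h = 731, r = 26);
translate([43, 762, 777]) {
  cube([33, 24, 690]);
  translate([698, 0, 0]) cube([33, 24, 690]);
  translate([33, 0, 0]) cube([665, 24, 33]);
  translate([33, 0, 657]) cube([665, 24, 33]);
}
translate([299, -528, 0]) {
  translate([0, 0, 390]) cube([259, 338, 31]);
  translate([24, 24, 0]) cylinder(h = 390, r = 24);
  translate([235, 24, 0]) cylinder(h = 390, r = 24);
  translate([24, 314, 0]) cylinder(h = 390, r = 24);
  translate([235, 314, 0]) cylinder(h = 390, r = 24);
}
translate([-449, 318, 0]) {
  translate([0, 0, 390]) cube([259, 338, 31]);
  translate([24, 24, 0]) cylinder(h = 390, r = 24);
  translate([235, 24, 0]) cylinder(h = 390, r = 24);
  translate([24, 314, 0]) cylinder(h = 390, r = 24);
  translate([235, 314, 0]) cylinder(h = 390, r = 24);
}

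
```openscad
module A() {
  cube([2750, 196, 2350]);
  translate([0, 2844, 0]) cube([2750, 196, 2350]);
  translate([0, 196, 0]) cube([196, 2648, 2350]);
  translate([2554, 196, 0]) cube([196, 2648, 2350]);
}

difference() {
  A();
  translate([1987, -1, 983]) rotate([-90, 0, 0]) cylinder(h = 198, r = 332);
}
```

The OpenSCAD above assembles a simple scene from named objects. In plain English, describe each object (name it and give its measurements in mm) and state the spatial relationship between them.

A is a box-shaped house frame (walls only): outside footprint 2750×3040 mm, wall height 2350 mm, wall thickness 196 mm. The two y-facing walls run the full x-width; the two x-facing walls fit between the inner faces of the y-facing walls.

The house frame has a circular hole of radius 332 mm through its front wall, centred at (x = 1987, z = 983).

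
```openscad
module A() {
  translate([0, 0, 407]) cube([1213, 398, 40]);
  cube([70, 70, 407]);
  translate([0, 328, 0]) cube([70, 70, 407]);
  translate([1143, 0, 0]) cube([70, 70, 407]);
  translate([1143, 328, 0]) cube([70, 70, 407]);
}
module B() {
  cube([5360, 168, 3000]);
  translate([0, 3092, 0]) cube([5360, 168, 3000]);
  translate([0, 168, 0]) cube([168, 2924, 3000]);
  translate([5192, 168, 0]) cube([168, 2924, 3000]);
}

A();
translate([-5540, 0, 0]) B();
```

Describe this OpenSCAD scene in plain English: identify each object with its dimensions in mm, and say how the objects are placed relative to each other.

A is a bench: a 1213×398 mm seat slab, 40 mm thick, top at z = 447 mm, on four 70×70 mm square legs flush with the seat corners and standing on z = 0.

B is a box-shaped house frame (walls only): outside footprint 5360×3260 mm, wall height 3000 mm, wall thickness 168 mm. The two y-facing walls run the full x-width; the two x-facing walls fit between the inner faces of the y-facing walls.

The house frame is on the floor beside the bench on its −x side.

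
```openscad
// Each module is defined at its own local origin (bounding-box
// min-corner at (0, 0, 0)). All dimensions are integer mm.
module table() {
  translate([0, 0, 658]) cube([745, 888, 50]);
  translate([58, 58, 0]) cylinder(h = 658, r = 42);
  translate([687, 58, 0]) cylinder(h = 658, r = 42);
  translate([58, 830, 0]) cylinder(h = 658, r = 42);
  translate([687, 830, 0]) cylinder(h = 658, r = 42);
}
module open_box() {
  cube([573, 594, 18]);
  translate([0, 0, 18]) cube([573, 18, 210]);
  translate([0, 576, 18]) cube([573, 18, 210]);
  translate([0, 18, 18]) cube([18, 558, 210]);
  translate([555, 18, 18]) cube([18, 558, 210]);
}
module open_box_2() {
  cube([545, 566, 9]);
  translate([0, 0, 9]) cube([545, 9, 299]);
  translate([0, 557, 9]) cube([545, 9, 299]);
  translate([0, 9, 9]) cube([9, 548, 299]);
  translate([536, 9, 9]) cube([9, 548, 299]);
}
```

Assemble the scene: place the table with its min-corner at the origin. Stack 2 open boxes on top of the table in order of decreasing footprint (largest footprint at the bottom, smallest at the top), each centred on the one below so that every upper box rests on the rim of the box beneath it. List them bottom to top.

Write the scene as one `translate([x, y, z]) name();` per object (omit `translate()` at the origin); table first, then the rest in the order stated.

table();
translate([86, 147, 708]) open_box();
translate([100, 161, 936]) open_box_2();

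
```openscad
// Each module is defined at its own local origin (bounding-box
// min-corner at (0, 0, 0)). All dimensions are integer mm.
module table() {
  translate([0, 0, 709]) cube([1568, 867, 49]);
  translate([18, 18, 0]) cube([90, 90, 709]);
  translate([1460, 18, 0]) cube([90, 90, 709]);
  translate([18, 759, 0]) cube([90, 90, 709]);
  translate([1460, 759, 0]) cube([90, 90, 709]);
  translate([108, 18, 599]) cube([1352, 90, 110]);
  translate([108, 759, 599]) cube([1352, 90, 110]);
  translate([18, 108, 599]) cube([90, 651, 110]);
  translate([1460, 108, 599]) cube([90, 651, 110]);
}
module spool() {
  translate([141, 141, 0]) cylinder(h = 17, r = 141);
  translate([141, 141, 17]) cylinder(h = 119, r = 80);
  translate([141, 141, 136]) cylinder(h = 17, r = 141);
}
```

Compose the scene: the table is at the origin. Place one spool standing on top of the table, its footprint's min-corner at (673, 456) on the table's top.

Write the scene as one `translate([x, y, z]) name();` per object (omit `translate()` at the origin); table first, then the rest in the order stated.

table();
translate([673, 456, 758]) spool();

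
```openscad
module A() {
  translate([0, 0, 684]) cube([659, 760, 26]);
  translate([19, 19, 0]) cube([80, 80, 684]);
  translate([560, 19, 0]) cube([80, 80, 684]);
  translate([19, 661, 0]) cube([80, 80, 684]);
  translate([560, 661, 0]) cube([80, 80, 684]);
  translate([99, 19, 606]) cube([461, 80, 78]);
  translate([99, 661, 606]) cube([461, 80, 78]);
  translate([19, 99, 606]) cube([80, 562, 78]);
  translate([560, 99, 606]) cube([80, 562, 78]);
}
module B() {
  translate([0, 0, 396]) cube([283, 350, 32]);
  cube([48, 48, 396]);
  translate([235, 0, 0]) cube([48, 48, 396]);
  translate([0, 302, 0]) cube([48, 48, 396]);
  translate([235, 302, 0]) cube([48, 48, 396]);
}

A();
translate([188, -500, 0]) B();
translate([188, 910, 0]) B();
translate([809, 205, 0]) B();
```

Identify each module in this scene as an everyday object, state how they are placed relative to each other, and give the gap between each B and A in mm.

Each stool's nearest face is 150 mm from the table's bounding box.

A is a table. B is a stool. Three stools sit around the table at the −y, +y, +x sides. The gap between each stool and the table is 150 mm.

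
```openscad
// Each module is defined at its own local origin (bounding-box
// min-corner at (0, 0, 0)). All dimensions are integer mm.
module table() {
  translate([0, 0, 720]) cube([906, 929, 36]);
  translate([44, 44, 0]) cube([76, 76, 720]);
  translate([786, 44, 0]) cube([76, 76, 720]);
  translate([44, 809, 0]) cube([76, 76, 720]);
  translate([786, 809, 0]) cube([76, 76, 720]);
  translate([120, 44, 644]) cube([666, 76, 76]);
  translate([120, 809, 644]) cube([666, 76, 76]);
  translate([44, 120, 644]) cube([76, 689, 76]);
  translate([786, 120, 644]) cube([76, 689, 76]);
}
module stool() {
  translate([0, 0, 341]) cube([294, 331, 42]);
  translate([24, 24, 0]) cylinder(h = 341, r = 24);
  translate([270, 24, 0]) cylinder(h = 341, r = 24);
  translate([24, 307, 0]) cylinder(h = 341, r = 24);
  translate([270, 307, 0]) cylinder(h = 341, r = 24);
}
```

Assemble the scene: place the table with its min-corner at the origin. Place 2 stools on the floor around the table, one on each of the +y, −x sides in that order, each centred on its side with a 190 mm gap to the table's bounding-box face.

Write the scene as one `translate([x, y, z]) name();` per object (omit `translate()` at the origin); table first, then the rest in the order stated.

table();
translate([306, 1119, 0]) stool();
translate([-484, 299, 0]) stool();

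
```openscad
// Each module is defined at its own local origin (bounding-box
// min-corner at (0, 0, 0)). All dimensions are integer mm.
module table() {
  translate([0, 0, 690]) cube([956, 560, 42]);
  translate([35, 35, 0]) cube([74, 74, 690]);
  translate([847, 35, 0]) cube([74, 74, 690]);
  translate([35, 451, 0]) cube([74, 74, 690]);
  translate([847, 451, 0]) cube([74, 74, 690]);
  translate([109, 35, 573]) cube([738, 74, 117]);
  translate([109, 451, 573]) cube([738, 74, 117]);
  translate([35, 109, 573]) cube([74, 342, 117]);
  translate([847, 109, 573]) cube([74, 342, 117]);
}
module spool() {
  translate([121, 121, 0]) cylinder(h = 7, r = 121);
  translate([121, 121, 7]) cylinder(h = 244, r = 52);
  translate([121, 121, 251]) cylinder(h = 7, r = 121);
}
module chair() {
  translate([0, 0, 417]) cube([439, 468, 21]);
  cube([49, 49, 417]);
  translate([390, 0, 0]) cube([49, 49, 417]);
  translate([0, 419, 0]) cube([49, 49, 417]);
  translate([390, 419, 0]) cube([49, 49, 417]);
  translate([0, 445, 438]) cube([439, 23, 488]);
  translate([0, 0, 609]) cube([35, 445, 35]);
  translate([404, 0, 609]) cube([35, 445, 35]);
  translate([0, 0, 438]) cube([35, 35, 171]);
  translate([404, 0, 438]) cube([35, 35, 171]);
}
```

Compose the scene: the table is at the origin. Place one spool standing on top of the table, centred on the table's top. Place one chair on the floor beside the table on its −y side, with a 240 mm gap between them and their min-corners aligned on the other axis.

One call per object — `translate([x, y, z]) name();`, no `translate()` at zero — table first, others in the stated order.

table();
translate([357, 159, 732]) spool();
translate([0, -708, 0]) chair();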